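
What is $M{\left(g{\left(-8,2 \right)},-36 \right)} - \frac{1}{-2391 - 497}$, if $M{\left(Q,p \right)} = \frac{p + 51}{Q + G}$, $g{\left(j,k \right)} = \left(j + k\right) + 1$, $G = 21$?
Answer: $\frac{5417}{5776} \approx 0.93785$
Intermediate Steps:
$g{\left(j,k \right)} = 1 + j + k$
$M{\left(Q,p \right)} = \frac{51 + p}{21 + Q}$ ($M{\left(Q,p \right)} = \frac{p + 51}{Q + 21} = \frac{51 + p}{21 + Q}$)
$M{\left(g{\left(-8,2 \right)},-36 \right)} - \frac{1}{-2391 - 497} = \frac{51 - 36}{21 + \left(1 - 8 + 2\right)} - \frac{1}{-2391 - 497} = \frac{1}{21 - 5} \cdot 15 - \frac{1}{-2888} = \frac{1}{16} \cdot 15 - - \frac{1}{2888} = \frac{1}{16} \cdot 15 + \frac{1}{2888} = \frac{15}{16} + \frac{1}{2888} = \frac{5417}{5776}$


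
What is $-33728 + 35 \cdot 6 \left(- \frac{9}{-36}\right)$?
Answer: $- \frac{67351}{2} \approx -33676.0$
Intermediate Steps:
$-33728 + 35 \cdot 6 \left(- \frac{9}{-36}\right) = -33728 + 210 \left(\left(-9\right) \left(- \frac{1}{36}\right)\right) = -33728 + 210 \cdot \frac{1}{4} = -33728 + \frac{105}{2} = - \frac{67351}{2}$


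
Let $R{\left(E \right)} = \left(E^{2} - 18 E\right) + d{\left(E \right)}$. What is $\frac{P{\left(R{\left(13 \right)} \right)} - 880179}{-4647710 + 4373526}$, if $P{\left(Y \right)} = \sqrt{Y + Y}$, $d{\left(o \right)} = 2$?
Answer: $\frac{880179}{274184} - \frac{3 i \sqrt{14}}{274184} \approx 3.2102 - 4.094 \cdot 10^{-5} i$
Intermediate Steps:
$R{\left(E \right)} = 2 + E^{2} - 18 E$ ($R{\left(E \right)} = \left(E^{2} - 18 E\right) + 2 = 2 + E^{2} - 18 E$)
$P{\left(Y \right)} = \sqrt{2} \sqrt{Y}$ ($P{\left(Y \right)} = \sqrt{2 Y} = \sqrt{2} \sqrt{Y}$)
$\frac{P{\left(R{\left(13 \right)} \right)} - 880179}{-4647710 + 4373526} = \frac{\sqrt{2} \sqrt{2 + 13^{2} - 234} - 880179}{-4647710 + 4373526} = \frac{\sqrt{2} \sqrt{2 + 169 - 234} - 880179}{-274184} = \left(\sqrt{2} \sqrt{-63} - 880179\right) \left(- \frac{1}{274184}\right) = \left(\sqrt{2} \cdot 3 i \sqrt{7} - 880179\right) \left(- \frac{1}{274184}\right) = \left(3 i \sqrt{14} - 880179\right) \left(- \frac{1}{274184}\right) = \left(-880179 + 3 i \sqrt{14}\right) \left(- \frac{1}{274184}\right) = \frac{880179}{274184} - \frac{3 i \sqrt{14}}{274184}$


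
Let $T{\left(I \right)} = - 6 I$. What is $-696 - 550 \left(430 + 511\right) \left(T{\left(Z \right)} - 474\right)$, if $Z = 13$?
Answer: $285686904$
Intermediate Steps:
$-696 - 550 \left(430 + 511\right) \left(T{\left(Z \right)} - 474\right) = -696 - 550 \left(430 + 511\right) \left(\left(-6\right) 13 - 474\right) = -696 - 550 \cdot 941 \left(-78 - 474\right) = -696 - 550 \cdot 941 \left(-552\right) = -696 - -285687600 = -696 + 285687600 = 285686904$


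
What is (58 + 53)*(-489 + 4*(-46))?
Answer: -74703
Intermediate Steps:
(58 + 53)*(-489 + 4*(-46)) = 111*(-489 - 184) = 111*(-673) = -74703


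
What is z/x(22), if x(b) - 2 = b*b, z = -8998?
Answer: -4499/243 ≈ -18.514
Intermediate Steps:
x(b) = 2 + b**2 (x(b) = 2 + b*b = 2 + b**2)
z/x(22) = -8998/(2 + 22**2) = -8998/(2 + 484) = -8998/486 = -8998*1/486 = -4499/243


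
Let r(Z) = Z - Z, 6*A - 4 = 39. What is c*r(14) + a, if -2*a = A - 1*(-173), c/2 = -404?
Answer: -1081/12 ≈ -90.083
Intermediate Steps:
A = 43/6 (A = ⅔ + (⅙)*39 = ⅔ + 13/2 = 43/6 ≈ 7.1667)
c = -808 (c = 2*(-404) = -808)
r(Z) = 0
a = -1081/12 (a = -(43/6 - 1*(-173))/2 = -(43/6 + 173)/2 = -½*1081/6 = -1081/12 ≈ -90.083)
c*r(14) + a = -808*0 - 1081/12 = 0 - 1081/12 = -1081/12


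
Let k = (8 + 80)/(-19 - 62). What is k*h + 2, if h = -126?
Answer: 1250/9 ≈ 138.89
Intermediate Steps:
k = -88/81 (k = 88/(-81) = 88*(-1/81) = -88/81 ≈ -1.0864)
k*h + 2 = -88/81*(-126) + 2 = 1232/9 + 2 = 1250/9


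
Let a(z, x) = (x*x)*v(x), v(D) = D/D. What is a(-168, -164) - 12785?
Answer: 14111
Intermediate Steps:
v(D) = 1
a(z, x) = x**2 (a(z, x) = (x*x)*1 = x**2*1 = x**2)
a(-168, -164) - 12785 = (-164)**2 - 12785 = 26896 - 12785 = 14111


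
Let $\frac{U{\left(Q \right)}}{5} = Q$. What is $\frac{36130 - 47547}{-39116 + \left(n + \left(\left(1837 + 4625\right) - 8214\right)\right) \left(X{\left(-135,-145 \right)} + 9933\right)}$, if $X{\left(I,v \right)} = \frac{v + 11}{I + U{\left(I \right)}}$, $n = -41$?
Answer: $\frac{4623885}{7228959056} \approx 0.00063963$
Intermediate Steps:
$U{\left(Q \right)} = 5 Q$
$X{\left(I,v \right)} = \frac{11 + v}{6 I}$ ($X{\left(I,v \right)} = \frac{v + 11}{I + 5 I} = \frac{11 + v}{6 I}$)
$\frac{36130 - 47547}{-39116 + \left(n + \left(\left(1837 + 4625\right) - 8214\right)\right) \left(X{\left(-135,-145 \right)} + 9933\right)} = \frac{36130 - 47547}{-39116 + \left(-41 + \left(\left(1837 + 4625\right) - 8214\right)\right) \left(\frac{11 - 145}{6 \left(-135\right)} + 9933\right)} = - \frac{11417}{-39116 + \left(-41 + \left(6462 - 8214\right)\right) \left(\frac{1}{6} \left(- \frac{1}{135}\right) \left(-134\right) + 9933\right)} = - \frac{11417}{-39116 + \left(-41 - 1752\right) \left(\frac{67}{405} + 9933\right)} = - \frac{11417}{-39116 - \frac{7213117076}{405}} = - \frac{11417}{- \frac{7228959056}{405}} = \left(-11417\right) \left(- \frac{405}{7228959056}\right) = \frac{4623885}{7228959056}$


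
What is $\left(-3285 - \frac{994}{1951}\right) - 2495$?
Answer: $- \frac{11277774}{1951} \approx -5780.5$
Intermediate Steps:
$\left(-3285 - \frac{994}{1951}\right) - 2495 = - \frac{6410029}{1951} - 2495 = - \frac{11277774}{1951}$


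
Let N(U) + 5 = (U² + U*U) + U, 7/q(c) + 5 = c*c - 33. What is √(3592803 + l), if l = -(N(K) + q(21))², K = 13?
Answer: 29*√670699922/403 ≈ 1863.6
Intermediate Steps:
q(c) = 7/(-38 + c²) (q(c) = 7/(-5 + (c*c - 33)) = 7/(-5 + (c² - 33)) = 7/(-5 + (-33 + c²)) = 7/(-38 + c²))
N(U) = -5 + U + 2*U² (N(U) = -5 + ((U² + U*U) + U) = -5 + ((U² + U²) + U) = -5 + (2*U² + U) = -5 + (U + 2*U²) = -5 + U + 2*U²)
l = -19444908025/162409 (l = -((-5 + 13 + 2*13²) + 7/(-38 + 21²))² = -((-5 + 13 + 2*169) + 7/(-38 + 441))² = -((-5 + 13 + 338) + 7/403)² = -(346 + 7*(1/403))² = -(346 + 7/403)² = -(139445/403)² = -1*19444908025/162409 = -19444908025/162409 ≈ -1.1973e+5)
√(3592803 + l) = √(3592803 - 19444908025/162409) = √(564058634402/162409) = 29*√670699922/403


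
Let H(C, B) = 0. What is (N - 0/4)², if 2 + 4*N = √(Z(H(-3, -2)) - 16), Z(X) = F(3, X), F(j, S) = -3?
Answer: (2 - I*√19)²/16 ≈ -0.9375 - 1.0897*I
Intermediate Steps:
Z(X) = -3
N = -½ + I*√19/4 (N = -½ + √(-3 - 16)/4 = -½ + √(-19)/4 = -½ + (I*√19)/4 = -½ + I*√19/4 ≈ -0.5 + 1.0897*I)
(N - 0/4)² = ((-½ + I*√19/4) - 0/4)² = ((-½ + I*√19/4) - 15*0)² = ((-½ + I*√19/4) + 0)² = (-½ + I*√19/4)²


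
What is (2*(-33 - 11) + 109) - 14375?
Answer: -14354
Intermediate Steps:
(2*(-33 - 11) + 109) - 14375 = (2*(-44) + 109) - 14375 = (-88 + 109) - 14375 = 21 - 14375 = -14354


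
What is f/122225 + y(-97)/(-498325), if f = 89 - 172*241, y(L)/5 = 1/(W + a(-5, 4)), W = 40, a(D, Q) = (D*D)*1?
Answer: -10718357716/31672042025 ≈ -0.33842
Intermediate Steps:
a(D, Q) = D² (a(D, Q) = D²*1 = D²)
y(L) = 1/13 (y(L) = 5/(40 + (-5)²) = 5/(40 + 25) = 5/65 = 5*(1/65) = 1/13)
f = -41363 (f = 89 - 41452 = -41363)
f/122225 + y(-97)/(-498325) = -41363/122225 + (1/13)/(-498325) = -41363*1/122225 + (1/13)*(-1/498325) = -41363/122225 - 1/6478225 = -10718357716/31672042025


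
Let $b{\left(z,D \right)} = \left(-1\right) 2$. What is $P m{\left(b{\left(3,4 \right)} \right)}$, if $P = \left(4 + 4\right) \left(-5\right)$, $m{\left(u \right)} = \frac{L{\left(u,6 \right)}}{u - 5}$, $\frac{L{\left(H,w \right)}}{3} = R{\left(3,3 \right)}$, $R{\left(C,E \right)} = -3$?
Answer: $- \frac{360}{7} \approx -51.429$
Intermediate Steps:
$b{\left(z,D \right)} = -2$
$L{\left(H,w \right)} = -9$ ($L{\left(H,w \right)} = 3 \left(-3\right) = -9$)
$m{\left(u \right)} = - \frac{9}{-5 + u}$ ($m{\left(u \right)} = - \frac{9}{u - 5} = - \frac{9}{-5 + u}$)
$P = -40$ ($P = 8 \left(-5\right) = -40$)
$P m{\left(b{\left(3,4 \right)} \right)} = - 40 \left(- \frac{9}{-5 - 2}\right) = - 40 \left(- \frac{9}{-7}\right) = - 40 \left(\left(-9\right) \left(- \frac{1}{7}\right)\right) = \left(-40\right) \frac{9}{7} = - \frac{360}{7}$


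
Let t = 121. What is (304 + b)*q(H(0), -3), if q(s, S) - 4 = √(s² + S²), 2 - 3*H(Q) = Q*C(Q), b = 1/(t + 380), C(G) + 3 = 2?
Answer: 609220/501 + 152305*√85/1503 ≈ 2150.3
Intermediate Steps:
C(G) = -1 (C(G) = -3 + 2 = -1)
b = 1/501 (b = 1/(121 + 380) = 1/501 ≈ 0.0019960)
H(Q) = ⅔ + Q/3 (H(Q) = ⅔ - Q*(-1)/3 = ⅔ - (-1)*Q/3 = ⅔ + Q/3)
q(s, S) = 4 + √(S² + s²) (q(s, S) = 4 + √(s² + S²) = 4 + √(S² + s²))
(304 + b)*q(H(0), -3) = (304 + 1/501)*(4 + √((-3)² + (⅔ + (⅓)*0)²)) = 152305*(4 + √(9 + (⅔ + 0)²))/501 = 152305*(4 + √(9 + (⅔)²))/501 = 152305*(4 + √(9 + 4/9))/501 = 152305*(4 + √(85/9))/501 = 152305*(4 + √85/3)/501 = 609220/501 + 152305*√85/1503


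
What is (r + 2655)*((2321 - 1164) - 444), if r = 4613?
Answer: 5182084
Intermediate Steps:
(r + 2655)*((2321 - 1164) - 444) = (4613 + 2655)*((2321 - 1164) - 444) = 7268*(1157 - 444) = 7268*713 = 5182084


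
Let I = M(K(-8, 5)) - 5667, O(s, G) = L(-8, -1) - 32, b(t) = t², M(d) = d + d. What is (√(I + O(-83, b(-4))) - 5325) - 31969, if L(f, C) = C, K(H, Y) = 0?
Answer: -37294 + 10*I*√57 ≈ -37294.0 + 75.498*I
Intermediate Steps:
M(d) = 2*d
O(s, G) = -33 (O(s, G) = -1 - 32 = -33)
I = -5667 (I = 2*0 - 5667 = 0 - 5667 = -5667)
(√(I + O(-83, b(-4))) - 5325) - 31969 = (√(-5667 - 33) - 5325) - 31969 = (√(-5700) - 5325) - 31969 = (10*I*√57 - 5325) - 31969 = (-5325 + 10*I*√57) - 31969 = -37294 + 10*I*√57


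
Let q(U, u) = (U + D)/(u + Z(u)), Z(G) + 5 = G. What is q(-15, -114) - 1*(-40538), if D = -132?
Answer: 9445501/233 ≈ 40539.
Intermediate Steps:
Z(G) = -5 + G
q(U, u) = (-132 + U)/(-5 + 2*u) (q(U, u) = (U - 132)/(u + (-5 + u)) = (-132 + U)/(-5 + 2*u))
q(-15, -114) - 1*(-40538) = (-132 - 15)/(-5 + 2*(-114)) - 1*(-40538) = -147/(-5 - 228) + 40538 = -147/(-233) + 40538 = -1/233*(-147) + 40538 = 147/233 + 40538 = 9445501/233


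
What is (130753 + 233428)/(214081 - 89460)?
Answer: 364181/124621 ≈ 2.9223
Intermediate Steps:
(130753 + 233428)/(214081 - 89460) = 364181/124621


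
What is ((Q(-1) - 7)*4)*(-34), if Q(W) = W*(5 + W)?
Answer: 1496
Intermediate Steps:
((Q(-1) - 7)*4)*(-34) = ((-(5 - 1) - 7)*4)*(-34) = ((-1*4 - 7)*4)*(-34) = ((-4 - 7)*4)*(-34) = -11*4*(-34) = -44*(-34) = 1496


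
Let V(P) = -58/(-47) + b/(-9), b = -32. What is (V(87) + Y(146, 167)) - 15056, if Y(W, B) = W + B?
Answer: -6234263/423 ≈ -14738.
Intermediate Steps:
Y(W, B) = B + W
V(P) = 2026/423 (V(P) = -58/(-47) - 32/(-9) = -58*(-1/47) - 32*(-⅑) = 58/47 + 32/9 = 2026/423)
(V(87) + Y(146, 167)) - 15056 = (2026/423 + (167 + 146)) - 15056 = (2026/423 + 313) - 15056 = 134425/423 - 15056 = -6234263/423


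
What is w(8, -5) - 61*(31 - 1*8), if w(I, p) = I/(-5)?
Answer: -7023/5 ≈ -1404.6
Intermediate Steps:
w(I, p) = -I/5 (w(I, p) = I*(-⅕) = -I/5)
w(8, -5) - 61*(31 - 1*8) = -⅕*8 - 61*(31 - 1*8) = -8/5 - 61*(31 - 8) = -8/5 - 61*23 = -8/5 - 1403 = -7023/5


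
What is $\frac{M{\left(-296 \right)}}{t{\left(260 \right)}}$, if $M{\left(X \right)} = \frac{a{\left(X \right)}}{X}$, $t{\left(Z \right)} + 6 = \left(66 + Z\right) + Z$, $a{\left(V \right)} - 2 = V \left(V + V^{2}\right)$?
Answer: $\frac{12923359}{85840} \approx 150.55$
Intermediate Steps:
$a{\left(V \right)} = 2 + V \left(V + V^{2}\right)$
$t{\left(Z \right)} = 60 + 2 Z$ ($t{\left(Z \right)} = -6 + \left(\left(66 + Z\right) + Z\right) = -6 + \left(66 + 2 Z\right) = 60 + 2 Z$)
$M{\left(X \right)} = \frac{2 + X^{2} + X^{3}}{X}$
$\frac{M{\left(-296 \right)}}{t{\left(260 \right)}} = \frac{-296 + \left(-296\right)^{2} + \frac{2}{-296}}{60 + 2 \cdot 260} = \frac{-296 + 87616 + 2 \left(- \frac{1}{296}\right)}{60 + 520} = \frac{-296 + 87616 - \frac{1}{148}}{580} = \frac{12923359}{148} \cdot \frac{1}{580} = \frac{12923359}{85840}$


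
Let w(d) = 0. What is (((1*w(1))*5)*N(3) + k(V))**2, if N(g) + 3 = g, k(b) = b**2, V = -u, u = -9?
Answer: 6561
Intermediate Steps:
V = 9 (V = -1*(-9) = 9)
N(g) = -3 + g
(((1*w(1))*5)*N(3) + k(V))**2 = (((1*0)*5)*(-3 + 3) + 9**2)**2 = ((0*5)*0 + 81)**2 = (0*0 + 81)**2 = (0 + 81)**2 = 81**2 = 6561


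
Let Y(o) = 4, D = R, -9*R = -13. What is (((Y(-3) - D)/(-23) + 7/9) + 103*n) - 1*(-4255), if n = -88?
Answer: -14425/3 ≈ -4808.3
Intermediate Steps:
R = 13/9 (R = -⅑*(-13) = 13/9 ≈ 1.4444)
D = 13/9 ≈ 1.4444
(((Y(-3) - D)/(-23) + 7/9) + 103*n) - 1*(-4255) = (((4 - 1*13/9)/(-23) + 7/9) + 103*(-88)) - 1*(-4255) = (((4 - 13/9)*(-1/23) + 7*(⅑)) - 9064) + 4255 = (((23/9)*(-1/23) + 7/9) - 9064) + 4255 = ((-⅑ + 7/9) - 9064) + 4255 = (⅔ - 9064) + 4255 = -27190/3 + 4255 = -14425/3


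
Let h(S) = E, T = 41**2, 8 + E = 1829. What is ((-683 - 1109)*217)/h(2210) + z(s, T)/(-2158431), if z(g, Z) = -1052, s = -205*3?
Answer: -93259355188/436722539 ≈ -213.54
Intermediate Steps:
E = 1821 (E = -8 + 1829 = 1821)
T = 1681
s = -615
h(S) = 1821
((-683 - 1109)*217)/h(2210) + z(s, T)/(-2158431) = ((-683 - 1109)*217)/1821 - 1052/(-2158431) = -1792*217*(1/1821) - 1052*(-1/2158431) = -388864*1/1821 + 1052/2158431 = -388864/1821 + 1052/2158431 = -93259355188/436722539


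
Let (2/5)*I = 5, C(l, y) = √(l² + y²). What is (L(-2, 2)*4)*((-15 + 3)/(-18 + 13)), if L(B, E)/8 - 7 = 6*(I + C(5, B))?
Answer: 31488/5 + 2304*√29/5 ≈ 8779.1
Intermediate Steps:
I = 25/2 (I = (5/2)*5 = 25/2 ≈ 12.500)
L(B, E) = 656 + 48*√(25 + B²) (L(B, E) = 56 + 8*(6*(25/2 + √(5² + B²))) = 56 + 8*(6*(25/2 + √(25 + B²))) = 56 + 8*(75 + 6*√(25 + B²)) = 56 + (600 + 48*√(25 + B²)) = 656 + 48*√(25 + B²))
(L(-2, 2)*4)*((-15 + 3)/(-18 + 13)) = ((656 + 48*√(25 + (-2)²))*4)*((-15 + 3)/(-18 + 13)) = ((656 + 48*√(25 + 4))*4)*(-12/(-5)) = ((656 + 48*√29)*4)*(-12*(-⅕)) = (2624 + 192*√29)*(12/5) = 31488/5 + 2304*√29/5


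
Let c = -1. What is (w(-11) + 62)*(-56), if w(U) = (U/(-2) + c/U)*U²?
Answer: -41356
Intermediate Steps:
w(U) = U²*(-1/U - U/2) (w(U) = (U/(-2) - 1/U)*U² = (U*(-½) - 1/U)*U² = (-U/2 - 1/U)*U² = (-1/U - U/2)*U² = U²*(-1/U - U/2))
(w(-11) + 62)*(-56) = ((-1*(-11) - ½*(-11)³) + 62)*(-56) = ((11 - ½*(-1331)) + 62)*(-56) = ((11 + 1331/2) + 62)*(-56) = (1353/2 + 62)*(-56) = (1477/2)*(-56) = -41356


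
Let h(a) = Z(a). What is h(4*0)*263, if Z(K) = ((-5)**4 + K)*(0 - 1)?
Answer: -164375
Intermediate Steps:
Z(K) = -625 - K (Z(K) = (625 + K)*(-1) = -625 - K)
h(a) = -625 - a
h(4*0)*263 = (-625 - 4*0)*263 = (-625 - 1*0)*263 = (-625 + 0)*263 = -625*263 = -164375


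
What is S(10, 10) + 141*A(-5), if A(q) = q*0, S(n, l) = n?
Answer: 10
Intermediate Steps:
A(q) = 0
S(10, 10) + 141*A(-5) = 10 + 141*0 = 10 + 0 = 10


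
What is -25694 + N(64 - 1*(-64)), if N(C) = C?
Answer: -25566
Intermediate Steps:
-25694 + N(64 - 1*(-64)) = -25694 + (64 - 1*(-64)) = -25694 + (64 + 64) = -25694 + 128 = -25566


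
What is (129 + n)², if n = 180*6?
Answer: 1461681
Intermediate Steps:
n = 1080
(129 + n)² = (129 + 1080)² = 1209² = 1461681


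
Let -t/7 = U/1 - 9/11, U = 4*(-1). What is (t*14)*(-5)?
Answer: -25970/11 ≈ -2360.9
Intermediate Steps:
U = -4
t = 371/11 (t = -7*(-4/1 - 9/11) = -7*(-4*1 - 9*1/11) = -7*(-4 - 9/11) = -7*(-53/11) = 371/11 ≈ 33.727)
(t*14)*(-5) = ((371/11)*14)*(-5) = (5194/11)*(-5) = -25970/11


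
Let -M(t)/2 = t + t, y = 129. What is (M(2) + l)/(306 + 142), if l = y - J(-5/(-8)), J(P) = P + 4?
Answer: 133/512 ≈ 0.25977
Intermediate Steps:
J(P) = 4 + P
M(t) = -4*t (M(t) = -2*(t + t) = -4*t)
l = 995/8 (l = 129 - (4 - 5/(-8)) = 129 - (4 - 5*(-1/8)) = 129 - (4 + 5/8) = 129 - 1*37/8 = 129 - 37/8 = 995/8 ≈ 124.38)
(M(2) + l)/(306 + 142) = (-4*2 + 995/8)/(306 + 142) = (-8 + 995/8)/448 = (931/8)*(1/448) = 133/512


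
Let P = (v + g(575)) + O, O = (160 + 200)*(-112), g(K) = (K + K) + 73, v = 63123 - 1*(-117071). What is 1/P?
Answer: 1/141097 ≈ 7.0873e-6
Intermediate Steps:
v = 180194 (v = 63123 + 117071 = 180194)
g(K) = 73 + 2*K (g(K) = 2*K + 73 = 73 + 2*K)
O = -40320 (O = 360*(-112) = -40320)
P = 141097 (P = (180194 + (73 + 2*575)) - 40320 = (180194 + (73 + 1150)) - 40320 = (180194 + 1223) - 40320 = 181417 - 40320 = 141097)
1/P = 1/141097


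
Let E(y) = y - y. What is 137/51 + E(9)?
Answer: 137/51 ≈ 2.6863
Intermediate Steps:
E(y) = 0
137/51 + E(9) = 137/51 + 0 = 137/51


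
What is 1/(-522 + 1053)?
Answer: 1/531 ≈ 0.0018832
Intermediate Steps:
1/(-522 + 1053) = 1/531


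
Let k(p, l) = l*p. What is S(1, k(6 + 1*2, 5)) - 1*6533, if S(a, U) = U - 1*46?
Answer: -6539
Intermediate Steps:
S(a, U) = -46 + U (S(a, U) = U - 46 = -46 + U)
S(1, k(6 + 1*2, 5)) - 1*6533 = (-46 + 5*(6 + 1*2)) - 1*6533 = (-46 + 5*(6 + 2)) - 6533 = (-46 + 5*8) - 6533 = (-46 + 40) - 6533 = -6 - 6533 = -6539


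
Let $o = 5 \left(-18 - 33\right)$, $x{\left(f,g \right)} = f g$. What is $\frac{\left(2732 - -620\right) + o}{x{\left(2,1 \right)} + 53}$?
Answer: $\frac{3097}{55} \approx 56.309$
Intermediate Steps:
$o = -255$ ($o = 5 \left(-51\right) = -255$)
$\frac{\left(2732 - -620\right) + o}{x{\left(2,1 \right)} + 53} = \frac{\left(2732 - -620\right) - 255}{2 \cdot 1 + 53} = \frac{\left(2732 + 620\right) - 255}{2 + 53} = \frac{3352 - 255}{55} = \frac{1}{55} \cdot 3097 = \frac{3097}{55}$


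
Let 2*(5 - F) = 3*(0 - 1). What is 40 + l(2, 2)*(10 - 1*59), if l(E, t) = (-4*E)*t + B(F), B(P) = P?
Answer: 1011/2 ≈ 505.50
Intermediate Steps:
F = 13/2 (F = 5 - 3*(0 - 1)/2 = 5 - 3*(-1)/2 = 5 - ½*(-3) = 5 + 3/2 = 13/2 ≈ 6.5000)
l(E, t) = 13/2 - 4*E*t (l(E, t) = (-4*E)*t + 13/2 = -4*E*t + 13/2 = 13/2 - 4*E*t)
40 + l(2, 2)*(10 - 1*59) = 40 + (13/2 - 4*2*2)*(10 - 1*59) = 40 + (13/2 - 16)*(10 - 59) = 40 - 19/2*(-49) = 40 + 931/2 = 1011/2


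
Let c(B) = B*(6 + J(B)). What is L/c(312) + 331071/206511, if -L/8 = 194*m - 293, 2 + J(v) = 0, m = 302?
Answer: -3995637223/10738572 ≈ -372.08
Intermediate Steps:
J(v) = -2 (J(v) = -2 + 0 = -2)
L = -466360 (L = -8*(194*302 - 293) = -8*(58588 - 293) = -8*58295 = -466360)
c(B) = 4*B (c(B) = B*(6 - 2) = B*4 = 4*B)
L/c(312) + 331071/206511 = -466360/(4*312) + 331071/206511 = -466360/1248 + 331071*(1/206511) = -466360*1/1248 + 110357/68837 = -58295/156 + 110357/68837 = -3995637223/10738572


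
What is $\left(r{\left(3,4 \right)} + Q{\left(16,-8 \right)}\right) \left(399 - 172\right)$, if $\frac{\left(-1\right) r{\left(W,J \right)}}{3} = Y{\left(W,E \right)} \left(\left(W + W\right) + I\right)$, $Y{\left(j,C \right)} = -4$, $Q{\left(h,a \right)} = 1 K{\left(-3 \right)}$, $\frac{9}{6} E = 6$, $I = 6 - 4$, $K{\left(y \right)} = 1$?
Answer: $22019$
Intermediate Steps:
$I = 2$
$E = 4$ ($E = \frac{2}{3} \cdot 6 = 4$)
$Q{\left(h,a \right)} = 1$ ($Q{\left(h,a \right)} = 1 \cdot 1 = 1$)
$r{\left(W,J \right)} = 24 + 24 W$ ($r{\left(W,J \right)} = - 3 \left(- 4 \left(\left(W + W\right) + 2\right)\right) = - 3 \left(- 4 \left(2 W + 2\right)\right) = - 3 \left(- 4 \left(2 + 2 W\right)\right) = - 3 \left(-8 - 8 W\right) = 24 + 24 W$)
$\left(r{\left(3,4 \right)} + Q{\left(16,-8 \right)}\right) \left(399 - 172\right) = \left(\left(24 + 24 \cdot 3\right) + 1\right) \left(399 - 172\right) = \left(\left(24 + 72\right) + 1\right) 227 = \left(96 + 1\right) 227 = 97 \cdot 227 = 22019$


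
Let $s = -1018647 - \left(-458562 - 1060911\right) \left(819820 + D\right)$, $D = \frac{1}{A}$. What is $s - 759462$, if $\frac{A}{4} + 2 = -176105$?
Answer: $\frac{877500730454033955}{704428} \approx 1.2457 \cdot 10^{12}$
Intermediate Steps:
$A = -704428$ ($A = -8 + 4 \left(-176105\right) = -8 - 704420 = -704428$)
$D = - \frac{1}{704428}$ ($D = \frac{1}{-704428} = - \frac{1}{704428} \approx -1.4196 \cdot 10^{-6}$)
$s = \frac{877501265440331691}{704428}$ ($s = -1018647 - \left(-458562 - 1060911\right) \left(819820 - \frac{1}{704428}\right) = -1018647 - \left(-1519473\right) \frac{577504162959}{704428} = -1018647 - - \frac{877501983003800607}{704428} = -1018647 + \frac{877501983003800607}{704428} = \frac{877501265440331691}{704428} \approx 1.2457 \cdot 10^{12}$)
$s - 759462 = \frac{877501265440331691}{704428} - 759462 = \frac{877500730454033955}{704428}$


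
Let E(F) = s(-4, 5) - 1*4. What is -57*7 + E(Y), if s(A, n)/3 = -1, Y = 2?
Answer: -406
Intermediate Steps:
s(A, n) = -3 (s(A, n) = 3*(-1) = -3)
E(F) = -7 (E(F) = -3 - 1*4 = -3 - 4 = -7)
-57*7 + E(Y) = -57*7 - 7 = -399 - 7 = -406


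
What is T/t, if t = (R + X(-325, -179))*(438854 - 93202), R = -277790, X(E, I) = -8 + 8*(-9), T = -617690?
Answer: 61769/9604632124 ≈ 6.4312e-6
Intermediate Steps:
X(E, I) = -80 (X(E, I) = -8 - 72 = -80)
t = -96046321240 (t = (-277790 - 80)*(438854 - 93202) = -277870*345652 = -96046321240)
T/t = -617690/(-96046321240) = -617690*(-1/96046321240) = 61769/9604632124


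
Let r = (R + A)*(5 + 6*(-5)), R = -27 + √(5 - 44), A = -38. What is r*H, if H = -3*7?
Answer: -34125 + 525*I*√39 ≈ -34125.0 + 3278.6*I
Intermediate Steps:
R = -27 + I*√39 (R = -27 + √(-39) = -27 + I*√39 ≈ -27.0 + 6.245*I)
H = -21
r = 1625 - 25*I*√39 (r = ((-27 + I*√39) - 38)*(5 + 6*(-5)) = (-65 + I*√39)*(5 - 30) = (-65 + I*√39)*(-25) = 1625 - 25*I*√39 ≈ 1625.0 - 156.13*I)
r*H = (1625 - 25*I*√39)*(-21) = -34125 + 525*I*√39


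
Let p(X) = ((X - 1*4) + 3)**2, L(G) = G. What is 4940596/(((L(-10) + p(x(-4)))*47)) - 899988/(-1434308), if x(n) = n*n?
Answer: 41252504339/84265595 ≈ 489.55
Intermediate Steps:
x(n) = n**2
p(X) = (-1 + X)**2 (p(X) = ((X - 4) + 3)**2 = ((-4 + X) + 3)**2 = (-1 + X)**2)
4940596/(((L(-10) + p(x(-4)))*47)) - 899988/(-1434308) = 4940596/(((-10 + (-1 + (-4)**2)**2)*47)) - 899988/(-1434308) = 4940596/(((-10 + (-1 + 16)**2)*47)) - 899988*(-1/1434308) = 4940596/(((-10 + 15**2)*47)) + 224997/358577 = 4940596/(((-10 + 225)*47)) + 224997/358577 = 4940596/((215*47)) + 224997/358577 = 4940596/10105 + 224997/358577 = 41252504339/84265595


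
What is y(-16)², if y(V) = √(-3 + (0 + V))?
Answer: -19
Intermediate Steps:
y(V) = √(-3 + V)
y(-16)² = (√(-3 - 16))² = (√(-19))² = (I*√19)² = -19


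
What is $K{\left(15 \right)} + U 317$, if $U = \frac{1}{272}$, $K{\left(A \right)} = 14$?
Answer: $\frac{4125}{272} \approx 15.165$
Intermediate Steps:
$U = \frac{1}{272} \approx 0.0036765$
$K{\left(15 \right)} + U 317 = 14 + \frac{1}{272} \cdot 317 = 14 + \frac{317}{272} = \frac{4125}{272}$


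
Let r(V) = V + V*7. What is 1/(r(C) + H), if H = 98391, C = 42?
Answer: 1/98727 ≈ 1.0129e-5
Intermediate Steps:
r(V) = 8*V (r(V) = V + 7*V = 8*V)
1/(r(C) + H) = 1/(8*42 + 98391) = 1/(336 + 98391) = 1/98727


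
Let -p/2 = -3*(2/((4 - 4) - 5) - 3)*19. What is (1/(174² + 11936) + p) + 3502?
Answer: 657325269/211060 ≈ 3114.4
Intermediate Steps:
p = -1938/5 (p = -2*(-3*(2/((4 - 4) - 5) - 3))*19 = -2*(-3*(2/(0 - 5) - 3))*19 = -2*(-3*(2/(-5) - 3))*19 = -2*(-3*(2*(-⅕) - 3))*19 = -2*(-3*(-⅖ - 3))*19 = -2*(-3*(-17/5))*19 = -102*19/5 = -2*969/5 = -1938/5 ≈ -387.60)
(1/(174² + 11936) + p) + 3502 = (1/(174² + 11936) - 1938/5) + 3502 = (1/(30276 + 11936) - 1938/5) + 3502 = (1/42212 - 1938/5) + 3502 = -81806851/211060 + 3502 = 657325269/211060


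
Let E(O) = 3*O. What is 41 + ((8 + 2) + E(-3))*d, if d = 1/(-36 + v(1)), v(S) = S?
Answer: 1434/35 ≈ 40.971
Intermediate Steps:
d = -1/35 (d = 1/(-36 + 1) = 1/(-35) = -1/35 ≈ -0.028571)
41 + ((8 + 2) + E(-3))*d = 41 + ((8 + 2) + 3*(-3))*(-1/35) = 41 + (10 - 9)*(-1/35) = 41 + 1*(-1/35) = 41 - 1/35 = 1434/35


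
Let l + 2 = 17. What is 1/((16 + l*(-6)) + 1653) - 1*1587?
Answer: -2505872/1579 ≈ -1587.0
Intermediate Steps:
l = 15 (l = -2 + 17 = 15)
1/((16 + l*(-6)) + 1653) - 1*1587 = 1/((16 + 15*(-6)) + 1653) - 1*1587 = 1/((16 - 90) + 1653) - 1587 = 1/(-74 + 1653) - 1587 = 1/1579 - 1587 = -2505872/1579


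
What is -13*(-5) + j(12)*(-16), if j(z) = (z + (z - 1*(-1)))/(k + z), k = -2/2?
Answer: 315/11 ≈ 28.636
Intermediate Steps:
k = -1 (k = -2*½ = -1)
j(z) = (1 + 2*z)/(-1 + z) (j(z) = (z + (z - 1*(-1)))/(-1 + z) = (z + (z + 1))/(-1 + z) = (z + (1 + z))/(-1 + z) = (1 + 2*z)/(-1 + z))
-13*(-5) + j(12)*(-16) = -13*(-5) + ((1 + 2*12)/(-1 + 12))*(-16) = 65 + ((1 + 24)/11)*(-16) = 65 + ((1/11)*25)*(-16) = 65 + (25/11)*(-16) = 65 - 400/11 = 315/11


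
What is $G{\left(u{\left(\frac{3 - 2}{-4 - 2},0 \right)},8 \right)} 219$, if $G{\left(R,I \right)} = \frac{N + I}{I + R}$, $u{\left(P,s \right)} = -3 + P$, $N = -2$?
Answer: $\frac{7884}{29} \approx 271.86$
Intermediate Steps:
$G{\left(R,I \right)} = \frac{-2 + I}{I + R}$
$G{\left(u{\left(\frac{3 - 2}{-4 - 2},0 \right)},8 \right)} 219 = \frac{-2 + 8}{8 - \left(3 - \frac{3 - 2}{-4 - 2}\right)} 219 = \frac{1}{8 - \left(3 - \frac{1}{-6}\right)} 6 \cdot 219 = \frac{1}{8 + \left(-3 + 1 \left(- \frac{1}{6}\right)\right)} 6 \cdot 219 = \frac{1}{8 - \frac{19}{6}} \cdot 6 \cdot 219 = \frac{1}{\frac{29}{6}} \cdot 6 \cdot 219 = \frac{6}{29} \cdot 6 \cdot 219 = \frac{36}{29} \cdot 219 = \frac{7884}{29}$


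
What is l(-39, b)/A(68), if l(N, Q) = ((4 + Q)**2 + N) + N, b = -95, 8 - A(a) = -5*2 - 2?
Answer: 8203/20 ≈ 410.15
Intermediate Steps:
A(a) = 20 (A(a) = 8 - (-5*2 - 2) = 8 - (-10 - 2) = 8 - 1*(-12) = 8 + 12 = 20)
l(N, Q) = (4 + Q)**2 + 2*N (l(N, Q) = (N + (4 + Q)**2) + N = (4 + Q)**2 + 2*N)
l(-39, b)/A(68) = ((4 - 95)**2 + 2*(-39))/20 = ((-91)**2 - 78)*(1/20) = (8281 - 78)*(1/20) = 8203*(1/20) = 8203/20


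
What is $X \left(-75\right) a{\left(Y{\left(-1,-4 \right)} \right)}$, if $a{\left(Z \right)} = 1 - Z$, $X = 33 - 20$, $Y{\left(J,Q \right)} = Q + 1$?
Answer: $-3900$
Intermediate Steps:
$Y{\left(J,Q \right)} = 1 + Q$
$X = 13$
$X \left(-75\right) a{\left(Y{\left(-1,-4 \right)} \right)} = 13 \left(-75\right) \left(1 - \left(1 - 4\right)\right) = - 975 \left(1 - -3\right) = - 975 \left(1 + 3\right) = \left(-975\right) 4 = -3900$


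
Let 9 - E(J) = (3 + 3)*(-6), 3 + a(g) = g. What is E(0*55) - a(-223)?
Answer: 271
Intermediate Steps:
a(g) = -3 + g
E(J) = 45 (E(J) = 9 - (3 + 3)*(-6) = 9 - 6*(-6) = 9 - 1*(-36) = 9 + 36 = 45)
E(0*55) - a(-223) = 45 - (-3 - 223) = 45 - 1*(-226) = 45 + 226 = 271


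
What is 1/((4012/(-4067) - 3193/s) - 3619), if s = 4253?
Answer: -17296951/62627714636 ≈ -0.00027619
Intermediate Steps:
1/((4012/(-4067) - 3193/s) - 3619) = 1/((4012/(-4067) - 3193/4253) - 3619) = 1/((4012*(-1/4067) - 3193*1/4253) - 3619) = 1/((-4012/4067 - 3193/4253) - 3619) = 1/(-30048967/17296951 - 3619) = 1/(-62627714636/17296951) = -17296951/62627714636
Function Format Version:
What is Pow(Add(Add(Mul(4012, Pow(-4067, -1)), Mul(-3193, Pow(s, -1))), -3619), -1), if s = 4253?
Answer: Rational(-17296951, 62627714636) ≈ -0.00027619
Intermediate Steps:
Pow(Add(Add(Mul(4012, Pow(-4067, -1)), Mul(-3193, Pow(s, -1))), -3619), -1) = Pow(Add(Add(Mul(4012, Pow(-4067, -1)), Mul(-3193, Pow(4253, -1))), -3619), -1) = Pow(Add(Add(Mul(4012, Rational(-1, 4067)), Mul(-3193, Rational(1, 4253))), -3619), -1) = Pow(Add(Add(Rational(-4012, 4067), Rational(-3193, 4253)), -3619), -1) = Pow(Add(Rational(-30048967, 17296951), -3619), -1) = Pow(Rational(-62627714636, 17296951), -1) = Rational(-17296951, 62627714636)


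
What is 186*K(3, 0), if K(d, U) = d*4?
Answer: 2232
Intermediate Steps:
K(d, U) = 4*d
186*K(3, 0) = 186*(4*3) = 186*12 = 2232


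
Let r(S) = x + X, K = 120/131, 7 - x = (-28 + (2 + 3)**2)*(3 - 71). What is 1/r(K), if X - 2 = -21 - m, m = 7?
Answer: -1/223 ≈ -0.0044843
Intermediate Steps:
x = -197 (x = 7 - (-28 + (2 + 3)**2)*(3 - 71) = 7 - (-28 + 5**2)*(-68) = 7 - (-28 + 25)*(-68) = 7 - (-3)*(-68) = 7 - 1*204 = 7 - 204 = -197)
X = -26 (X = 2 + (-21 - 1*7) = 2 + (-21 - 7) = 2 - 28 = -26)
K = 120/131 (K = 120*(1/131) = 120/131 ≈ 0.91603)
r(S) = -223 (r(S) = -197 - 26 = -223)
1/r(K) = 1/(-223) = -1/223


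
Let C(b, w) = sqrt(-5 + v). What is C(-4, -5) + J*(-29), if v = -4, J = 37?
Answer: -1073 + 3*I ≈ -1073.0 + 3.0*I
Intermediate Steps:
C(b, w) = 3*I (C(b, w) = sqrt(-5 - 4) = sqrt(-9) = 3*I)
C(-4, -5) + J*(-29) = 3*I + 37*(-29) = 3*I - 1073 = -1073 + 3*I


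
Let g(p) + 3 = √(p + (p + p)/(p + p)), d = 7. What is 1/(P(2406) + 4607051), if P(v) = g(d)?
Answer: 575881/2653111409287 - √2/10612445637148 ≈ 2.1706e-7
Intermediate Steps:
g(p) = -3 + √(1 + p) (g(p) = -3 + √(p + (p + p)/(p + p)) = -3 + √(p + (2*p)/((2*p))) = -3 + √(p + (2*p)*(1/(2*p))) = -3 + √(p + 1) = -3 + √(1 + p))
P(v) = -3 + 2*√2 (P(v) = -3 + √(1 + 7) = -3 + √8 = -3 + 2*√2)
1/(P(2406) + 4607051) = 1/((-3 + 2*√2) + 4607051) = 1/(4607048 + 2*√2)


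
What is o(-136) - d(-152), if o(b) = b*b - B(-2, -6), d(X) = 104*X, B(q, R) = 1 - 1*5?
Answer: 34308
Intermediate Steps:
B(q, R) = -4 (B(q, R) = 1 - 5 = -4)
o(b) = 4 + b² (o(b) = b*b - 1*(-4) = b² + 4 = 4 + b²)
o(-136) - d(-152) = (4 + (-136)²) - 104*(-152) = (4 + 18496) - 1*(-15808) = 18500 + 15808 = 34308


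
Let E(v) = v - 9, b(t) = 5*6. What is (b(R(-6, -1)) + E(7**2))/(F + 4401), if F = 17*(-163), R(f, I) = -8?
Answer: 7/163 ≈ 0.042945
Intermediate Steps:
b(t) = 30
E(v) = -9 + v
F = -2771
(b(R(-6, -1)) + E(7**2))/(F + 4401) = (30 + (-9 + 7**2))/(-2771 + 4401) = (30 + (-9 + 49))/1630 = (30 + 40)*(1/1630) = 70*(1/1630) = 7/163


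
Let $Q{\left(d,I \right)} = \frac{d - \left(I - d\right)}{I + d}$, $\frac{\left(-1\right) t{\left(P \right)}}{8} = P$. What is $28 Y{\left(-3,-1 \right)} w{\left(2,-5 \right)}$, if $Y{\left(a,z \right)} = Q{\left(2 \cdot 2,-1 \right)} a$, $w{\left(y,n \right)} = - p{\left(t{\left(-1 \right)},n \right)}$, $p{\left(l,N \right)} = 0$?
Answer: $0$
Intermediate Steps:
$t{\left(P \right)} = - 8 P$
$Q{\left(d,I \right)} = \frac{- I + 2 d}{I + d}$
$w{\left(y,n \right)} = 0$ ($w{\left(y,n \right)} = \left(-1\right) 0 = 0$)
$Y{\left(a,z \right)} = 3 a$ ($Y{\left(a,z \right)} = \frac{\left(-1\right) \left(-1\right) + 2 \cdot 2 \cdot 2}{-1 + 2 \cdot 2} a = \frac{1 + 2 \cdot 4}{-1 + 4} a = \frac{1 + 8}{3} a = \frac{1}{3} \cdot 9 a = 3 a$)
$28 Y{\left(-3,-1 \right)} w{\left(2,-5 \right)} = 28 \cdot 3 \left(-3\right) 0 = 28 \left(-9\right) 0 = \left(-252\right) 0 = 0$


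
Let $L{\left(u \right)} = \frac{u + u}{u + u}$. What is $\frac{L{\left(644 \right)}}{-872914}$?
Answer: $- \frac{1}{872914} \approx -1.1456 \cdot 10^{-6}$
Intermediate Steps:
$L{\left(u \right)} = 1$ ($L{\left(u \right)} = \frac{2 u}{2 u} = 2 u \frac{1}{2 u} = 1$)
$\frac{L{\left(644 \right)}}{-872914} = 1 \frac{1}{-872914} = 1 \left(- \frac{1}{872914}\right) = - \frac{1}{872914}$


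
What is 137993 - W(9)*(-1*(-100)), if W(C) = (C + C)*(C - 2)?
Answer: 125393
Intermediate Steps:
W(C) = 2*C*(-2 + C) (W(C) = (2*C)*(-2 + C) = 2*C*(-2 + C))
137993 - W(9)*(-1*(-100)) = 137993 - 2*9*(-2 + 9)*(-1*(-100)) = 137993 - 2*9*7*100 = 137993 - 126*100 = 137993 - 1*12600 = 137993 - 12600 = 125393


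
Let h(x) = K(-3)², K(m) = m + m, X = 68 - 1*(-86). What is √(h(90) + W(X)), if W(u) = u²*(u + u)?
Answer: 2*√1826141 ≈ 2702.7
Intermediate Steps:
X = 154 (X = 68 + 86 = 154)
K(m) = 2*m
h(x) = 36 (h(x) = (2*(-3))² = (-6)² = 36)
W(u) = 2*u³ (W(u) = u²*(2*u) = 2*u³)
√(h(90) + W(X)) = √(36 + 2*154³) = √(36 + 2*3652264) = √(36 + 7304528) = √7304564 = 2*√1826141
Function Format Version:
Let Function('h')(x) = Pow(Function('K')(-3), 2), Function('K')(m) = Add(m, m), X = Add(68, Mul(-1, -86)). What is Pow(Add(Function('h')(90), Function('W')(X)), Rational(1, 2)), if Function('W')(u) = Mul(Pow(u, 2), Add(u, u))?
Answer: Mul(2, Pow(1826141, Rational(1, 2))) ≈ 2702.7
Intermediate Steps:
X = 154 (X = Add(68, 86) = 154)
Function('K')(m) = Mul(2, m)
Function('h')(x) = 36 (Function('h')(x) = Pow(Mul(2, -3), 2) = Pow(-6, 2) = 36)
Function('W')(u) = Mul(2, Pow(u, 3)) (Function('W')(u) = Mul(Pow(u, 2), Mul(2, u)) = Mul(2, Pow(u, 3)))
Pow(Add(Function('h')(90), Function('W')(X)), Rational(1, 2)) = Pow(Add(36, Mul(2, Pow(154, 3))), Rational(1, 2)) = Pow(Add(36, Mul(2, 3652264)), Rational(1, 2)) = Pow(Add(36, 7304528), Rational(1, 2)) = Pow(7304564, Rational(1, 2)) = Mul(2, Pow(1826141, Rational(1, 2)))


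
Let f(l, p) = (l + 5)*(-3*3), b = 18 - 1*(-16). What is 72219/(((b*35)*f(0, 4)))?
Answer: -3439/2550 ≈ -1.3486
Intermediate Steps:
b = 34 (b = 18 + 16 = 34)
f(l, p) = -45 - 9*l (f(l, p) = (5 + l)*(-9) = -45 - 9*l)
72219/(((b*35)*f(0, 4))) = 72219/(((34*35)*(-45 - 9*0))) = 72219/((1190*(-45 + 0))) = 72219/((1190*(-45))) = 72219/(-53550) = 72219*(-1/53550) = -3439/2550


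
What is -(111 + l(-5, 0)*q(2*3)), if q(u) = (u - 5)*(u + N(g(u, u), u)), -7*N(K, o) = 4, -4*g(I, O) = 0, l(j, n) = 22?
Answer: -1613/7 ≈ -230.43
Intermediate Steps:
g(I, O) = 0 (g(I, O) = -¼*0 = 0)
N(K, o) = -4/7 (N(K, o) = -⅐*4 = -4/7)
q(u) = (-5 + u)*(-4/7 + u) (q(u) = (u - 5)*(u - 4/7) = (-5 + u)*(-4/7 + u))
-(111 + l(-5, 0)*q(2*3)) = -(111 + 22*(20/7 + (2*3)² - 78*3/7)) = -(111 + 22*(20/7 + 6² - 39/7*6)) = -(111 + 22*(20/7 + 36 - 234/7)) = -(111 + 22*(38/7)) = -(111 + 836/7) = -1*1613/7 = -1613/7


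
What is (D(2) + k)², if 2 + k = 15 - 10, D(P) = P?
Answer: 25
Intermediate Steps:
k = 3 (k = -2 + (15 - 10) = -2 + 5 = 3)
(D(2) + k)² = (2 + 3)² = 5² = 25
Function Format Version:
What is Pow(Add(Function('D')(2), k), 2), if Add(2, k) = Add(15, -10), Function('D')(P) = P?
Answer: 25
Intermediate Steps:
k = 3 (k = Add(-2, Add(15, -10)) = Add(-2, 5) = 3)
Pow(Add(Function('D')(2), k), 2) = Pow(Add(2, 3), 2) = Pow(5, 2) = 25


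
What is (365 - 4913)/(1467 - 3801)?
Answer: 758/389 ≈ 1.9486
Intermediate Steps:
(365 - 4913)/(1467 - 3801) = -4548/(-2334) = -4548*(-1/2334) = 758/389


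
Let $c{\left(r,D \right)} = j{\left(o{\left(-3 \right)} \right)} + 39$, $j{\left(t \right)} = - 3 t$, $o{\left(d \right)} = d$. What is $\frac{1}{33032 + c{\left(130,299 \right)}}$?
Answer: $\frac{1}{33080} \approx 3.023 \cdot 10^{-5}$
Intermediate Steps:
$c{\left(r,D \right)} = 48$ ($c{\left(r,D \right)} = \left(-3\right) \left(-3\right) + 39 = 9 + 39 = 48$)
$\frac{1}{33032 + c{\left(130,299 \right)}} = \frac{1}{33032 + 48} = \frac{1}{33080}$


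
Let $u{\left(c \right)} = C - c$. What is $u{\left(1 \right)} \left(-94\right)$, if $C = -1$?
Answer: $188$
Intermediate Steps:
$u{\left(c \right)} = -1 - c$
$u{\left(1 \right)} \left(-94\right) = \left(-1 - 1\right) \left(-94\right) = \left(-2\right) \left(-94\right) = 188$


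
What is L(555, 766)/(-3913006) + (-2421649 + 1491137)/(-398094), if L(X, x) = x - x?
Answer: 465256/199047 ≈ 2.3374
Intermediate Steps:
L(X, x) = 0
L(555, 766)/(-3913006) + (-2421649 + 1491137)/(-398094) = 0/(-3913006) + (-2421649 + 1491137)/(-398094) = 0*(-1/3913006) - 930512*(-1/398094) = 0 + 465256/199047 = 465256/199047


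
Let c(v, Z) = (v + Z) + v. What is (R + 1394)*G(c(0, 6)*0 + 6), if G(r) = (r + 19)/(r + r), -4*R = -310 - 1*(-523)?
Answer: 134075/48 ≈ 2793.2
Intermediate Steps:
c(v, Z) = Z + 2*v (c(v, Z) = (Z + v) + v = Z + 2*v)
R = -213/4 (R = -(-310 - 1*(-523))/4 = -(-310 + 523)/4 = -1/4*213 = -213/4 ≈ -53.250)
G(r) = (19 + r)/(2*r) (G(r) = (19 + r)/((2*r)) = (19 + r)*(1/(2*r)) = (19 + r)/(2*r))
(R + 1394)*G(c(0, 6)*0 + 6) = (-213/4 + 1394)*((19 + ((6 + 2*0)*0 + 6))/(2*((6 + 2*0)*0 + 6))) = 5363*((19 + ((6 + 0)*0 + 6))/(2*((6 + 0)*0 + 6)))/4 = 5363*((19 + (6*0 + 6))/(2*(6*0 + 6)))/4 = 5363*((19 + (0 + 6))/(2*(0 + 6)))/4 = 5363*((1/2)*(19 + 6)/6)/4 = 5363*((1/2)*(1/6)*25)/4 = (5363/4)*(25/12) = 134075/48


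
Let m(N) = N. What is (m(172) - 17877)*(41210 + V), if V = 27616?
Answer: -1218564330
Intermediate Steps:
(m(172) - 17877)*(41210 + V) = (172 - 17877)*(41210 + 27616) = -17705*68826 = -1218564330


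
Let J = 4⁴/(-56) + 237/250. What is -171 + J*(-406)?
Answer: 162514/125 ≈ 1300.1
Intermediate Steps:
J = -6341/1750 (J = 256*(-1/56) + 237*(1/250) = -32/7 + 237/250 = -6341/1750 ≈ -3.6234)
-171 + J*(-406) = -171 - 6341/1750*(-406) = -171 + 183889/125 = 162514/125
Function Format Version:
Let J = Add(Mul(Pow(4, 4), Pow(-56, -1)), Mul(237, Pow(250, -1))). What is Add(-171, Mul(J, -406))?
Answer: Rational(162514, 125) ≈ 1300.1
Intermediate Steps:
J = Rational(-6341, 1750) (J = Add(Mul(256, Rational(-1, 56)), Mul(237, Rational(1, 250))) = Add(Rational(-32, 7), Rational(237, 250)) = Rational(-6341, 1750) ≈ -3.6234)
Add(-171, Mul(J, -406)) = Add(-171, Mul(Rational(-6341, 1750), -406)) = Add(-171, Rational(183889, 125)) = Rational(162514, 125)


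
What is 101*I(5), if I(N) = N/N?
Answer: 101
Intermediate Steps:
I(N) = 1
101*I(5) = 101*1 = 101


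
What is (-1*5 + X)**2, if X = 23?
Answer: 324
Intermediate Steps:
(-1*5 + X)**2 = (-1*5 + 23)**2 = (-5 + 23)**2 = 18**2 = 324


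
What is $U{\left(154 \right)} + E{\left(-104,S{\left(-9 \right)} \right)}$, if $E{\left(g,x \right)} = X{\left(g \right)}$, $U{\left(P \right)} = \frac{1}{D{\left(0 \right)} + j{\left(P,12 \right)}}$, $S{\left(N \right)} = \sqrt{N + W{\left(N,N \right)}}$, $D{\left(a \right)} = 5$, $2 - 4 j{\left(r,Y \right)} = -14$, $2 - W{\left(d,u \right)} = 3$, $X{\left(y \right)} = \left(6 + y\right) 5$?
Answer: $- \frac{4409}{9} \approx -489.89$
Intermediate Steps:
$X{\left(y \right)} = 30 + 5 y$
$W{\left(d,u \right)} = -1$ ($W{\left(d,u \right)} = 2 - 3 = -1$)
$j{\left(r,Y \right)} = 4$ ($j{\left(r,Y \right)} = \frac{1}{2} - - \frac{7}{2} = \frac{1}{2} + \frac{7}{2} = 4$)
$S{\left(N \right)} = \sqrt{-1 + N}$ ($S{\left(N \right)} = \sqrt{N - 1} = \sqrt{-1 + N}$)
$U{\left(P \right)} = \frac{1}{9}$ ($U{\left(P \right)} = \frac{1}{5 + 4} = \frac{1}{9}$)
$E{\left(g,x \right)} = 30 + 5 g$
$U{\left(154 \right)} + E{\left(-104,S{\left(-9 \right)} \right)} = \frac{1}{9} + \left(30 + 5 \left(-104\right)\right) = \frac{1}{9} + \left(30 - 520\right) = \frac{1}{9} - 490 = - \frac{4409}{9}$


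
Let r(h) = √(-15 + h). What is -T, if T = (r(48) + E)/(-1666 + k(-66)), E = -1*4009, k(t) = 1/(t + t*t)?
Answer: -17198610/7147139 + 4290*√33/7147139 ≈ -2.4029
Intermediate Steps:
k(t) = 1/(t + t²)
E = -4009
T = 17198610/7147139 - 4290*√33/7147139 (T = (√(-15 + 48) - 4009)/(-1666 + 1/((-66)*(1 - 66))) = (√33 - 4009)/(-1666 - 1/66/(-65)) = (-4009 + √33)/(-1666 - 1/66*(-1/65)) = (-4009 + √33)/(-1666 + 1/4290) = (-4009 + √33)/(-7147139/4290) = (-4009 + √33)*(-4290/7147139) = 17198610/7147139 - 4290*√33/7147139 ≈ 2.4029)
-T = -(17198610/7147139 - 4290*√33/7147139) = -17198610/7147139 + 4290*√33/7147139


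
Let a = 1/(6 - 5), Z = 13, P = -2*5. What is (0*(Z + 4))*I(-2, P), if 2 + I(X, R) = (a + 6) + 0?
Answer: 0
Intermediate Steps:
P = -10
a = 1 (a = 1/1 = 1)
I(X, R) = 5 (I(X, R) = -2 + ((1 + 6) + 0) = -2 + (7 + 0) = -2 + 7 = 5)
(0*(Z + 4))*I(-2, P) = (0*(13 + 4))*5 = (0*17)*5 = 0*5 = 0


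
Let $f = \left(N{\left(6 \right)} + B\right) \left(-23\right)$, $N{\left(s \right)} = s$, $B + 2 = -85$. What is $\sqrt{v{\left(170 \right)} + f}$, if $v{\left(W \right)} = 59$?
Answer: $31 \sqrt{2} \approx 43.841$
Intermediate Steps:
$B = -87$ ($B = -2 - 85 = -87$)
$f = 1863$ ($f = \left(6 - 87\right) \left(-23\right) = \left(-81\right) \left(-23\right) = 1863$)
$\sqrt{v{\left(170 \right)} + f} = \sqrt{59 + 1863} = \sqrt{1922} = 31 \sqrt{2}$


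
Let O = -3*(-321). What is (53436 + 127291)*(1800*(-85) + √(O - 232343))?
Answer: -27651231000 + 361454*I*√57845 ≈ -2.7651e+10 + 8.6933e+7*I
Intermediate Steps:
O = 963
(53436 + 127291)*(1800*(-85) + √(O - 232343)) = (53436 + 127291)*(1800*(-85) + √(963 - 232343)) = 180727*(-153000 + √(-231380)) = 180727*(-153000 + 2*I*√57845) = -27651231000 + 361454*I*√57845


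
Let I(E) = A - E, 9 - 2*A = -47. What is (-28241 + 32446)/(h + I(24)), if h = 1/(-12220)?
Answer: 51385100/48879 ≈ 1051.3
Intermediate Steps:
A = 28 (A = 9/2 - ½*(-47) = 9/2 + 47/2 = 28)
I(E) = 28 - E
h = -1/12220 ≈ -8.1833e-5
(-28241 + 32446)/(h + I(24)) = (-28241 + 32446)/(-1/12220 + (28 - 1*24)) = 4205/(-1/12220 + (28 - 24)) = 4205/(-1/12220 + 4) = 4205/(48879/12220) = 4205*(12220/48879) = 51385100/48879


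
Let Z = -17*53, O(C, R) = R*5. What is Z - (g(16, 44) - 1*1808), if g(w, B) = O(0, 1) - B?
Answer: 946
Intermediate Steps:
O(C, R) = 5*R
g(w, B) = 5 - B (g(w, B) = 5*1 - B = 5 - B)
Z = -901
Z - (g(16, 44) - 1*1808) = -901 - ((5 - 1*44) - 1*1808) = -901 - ((5 - 44) - 1808) = -901 - (-39 - 1808) = -901 - 1*(-1847) = -901 + 1847 = 946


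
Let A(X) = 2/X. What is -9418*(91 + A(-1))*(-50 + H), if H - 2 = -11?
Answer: 49453918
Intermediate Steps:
H = -9 (H = 2 - 11 = -9)
-9418*(91 + A(-1))*(-50 + H) = -9418*(91 + 2/(-1))*(-50 - 9) = -9418*(91 + 2*(-1))*(-59) = -9418*(91 - 2)*(-59) = -838202*(-59) = -9418*(-5251) = 49453918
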